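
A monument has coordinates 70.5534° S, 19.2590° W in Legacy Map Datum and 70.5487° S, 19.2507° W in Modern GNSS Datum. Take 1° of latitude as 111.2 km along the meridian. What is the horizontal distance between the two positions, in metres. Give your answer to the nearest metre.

606 m

Δφ = -70.5487° − -70.5534° = +0.0047°; Δλ = -19.2507° − -19.2590° = +0.0083°.
ΔN = Δφ × 111200 = 522.6 m; ΔE = Δλ × 111200 × cos(-70.5534°) = +0.0083 × 111200 × 0.332928 = 307.3 m.
Distance = √(ΔE² + ΔN²) = √(307.3² + 522.6²) = 606.3 m.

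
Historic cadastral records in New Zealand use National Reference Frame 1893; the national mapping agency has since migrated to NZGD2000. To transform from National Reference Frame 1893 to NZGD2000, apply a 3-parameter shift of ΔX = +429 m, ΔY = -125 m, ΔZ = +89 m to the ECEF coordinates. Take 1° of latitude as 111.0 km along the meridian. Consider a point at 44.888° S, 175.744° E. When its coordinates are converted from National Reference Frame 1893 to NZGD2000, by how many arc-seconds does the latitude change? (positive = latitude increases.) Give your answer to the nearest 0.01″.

sin φ = -0.705723, cos φ = 0.708488, sin λ = 0.074213, cos λ = -0.997242.
North component: ΔN = −sin φ cos λ·ΔX − sin φ sin λ·ΔY + cos φ·ΔZ = −(-0.705723)(-0.997242)(429) − (-0.705723)(0.074213)(-125) + (0.708488)(89) = -245.41 m.
1° of latitude spans 111000 m, so Δφ = -245.41 / 111000 × 3600 = -7.959″.

Δφ = -7.96″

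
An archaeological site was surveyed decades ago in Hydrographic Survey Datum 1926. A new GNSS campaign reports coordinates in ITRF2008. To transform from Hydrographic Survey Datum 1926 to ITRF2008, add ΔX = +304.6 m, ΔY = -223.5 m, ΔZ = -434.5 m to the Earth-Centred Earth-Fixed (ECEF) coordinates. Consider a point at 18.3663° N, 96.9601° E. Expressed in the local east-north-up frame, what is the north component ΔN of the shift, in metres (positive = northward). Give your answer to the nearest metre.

ΔN = -331 m

The local north axis is (−sin φ cos λ, −sin φ sin λ, cos φ), giving ΔN = 11.630 + 69.904 − 412.367 = -330.83 m.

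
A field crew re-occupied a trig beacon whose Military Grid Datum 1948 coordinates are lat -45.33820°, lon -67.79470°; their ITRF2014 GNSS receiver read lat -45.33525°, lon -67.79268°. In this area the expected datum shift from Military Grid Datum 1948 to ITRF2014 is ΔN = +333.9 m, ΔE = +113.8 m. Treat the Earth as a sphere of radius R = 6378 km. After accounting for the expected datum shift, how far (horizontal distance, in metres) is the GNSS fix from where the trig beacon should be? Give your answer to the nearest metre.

Observed coordinate differences: Δφ = +0.00295°, Δλ = +0.00202°.
Converting to metres (1° lat = 111317 m, cos φ = 0.702921): observed ΔN = 328.4 m, observed ΔE = 158.1 m.
Subtracting the expected shift leaves a residual of 328.4 − (333.9) = -5.5 m north and 158.1 − (113.8) = 44.3 m east.
Residual distance = √((-5.5)² + 44.3²) = 44.6 m.

45 m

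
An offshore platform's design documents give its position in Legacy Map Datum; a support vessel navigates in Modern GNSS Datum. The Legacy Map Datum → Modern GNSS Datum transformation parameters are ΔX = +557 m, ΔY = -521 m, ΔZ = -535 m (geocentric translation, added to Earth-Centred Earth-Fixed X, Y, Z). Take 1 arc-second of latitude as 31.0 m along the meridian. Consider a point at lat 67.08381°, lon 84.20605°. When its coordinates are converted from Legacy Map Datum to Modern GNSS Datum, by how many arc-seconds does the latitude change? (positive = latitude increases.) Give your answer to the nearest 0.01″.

sin φ = 0.921075, cos φ = 0.389384, sin λ = 0.994891, cos λ = 0.100951.
North component: ΔN = −sin φ cos λ·ΔX − sin φ sin λ·ΔY + cos φ·ΔZ = −(0.921075)(0.100951)(557) − (0.921075)(0.994891)(-521) + (0.389384)(-535) = 217.32 m.
1° of latitude spans 3600 × 31.00 = 111600 m, so Δφ = 217.32 / 111600 × 3600 = 7.010″.

Δφ = 7.01″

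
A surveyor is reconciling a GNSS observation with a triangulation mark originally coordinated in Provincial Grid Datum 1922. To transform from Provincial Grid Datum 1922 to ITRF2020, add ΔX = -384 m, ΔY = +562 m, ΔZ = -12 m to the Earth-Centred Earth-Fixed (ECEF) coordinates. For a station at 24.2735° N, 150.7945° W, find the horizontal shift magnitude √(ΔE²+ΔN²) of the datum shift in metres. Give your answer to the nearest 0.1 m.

678.9 m

The local east axis at (φ, λ) is (−sin λ, cos λ, 0), so ΔE = −sin(-150.7945°)·(-384) + cos(-150.7945°)·562 = -677.93 m.
The local north axis is (−sin φ cos λ, −sin φ sin λ, cos φ), giving ΔN = -137.792 + 112.732 − 10.939 = -36.00 m.
Horizontal magnitude = √(ΔE² + ΔN²) = √((-677.93)² + (-36.00)²) = 678.88 m.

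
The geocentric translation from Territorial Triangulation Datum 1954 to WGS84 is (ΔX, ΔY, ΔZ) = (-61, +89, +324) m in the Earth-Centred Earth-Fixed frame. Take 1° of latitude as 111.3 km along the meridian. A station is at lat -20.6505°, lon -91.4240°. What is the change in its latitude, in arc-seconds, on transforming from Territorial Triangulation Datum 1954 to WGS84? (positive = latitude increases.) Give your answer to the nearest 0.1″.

sin φ = -0.352667, cos φ = 0.935749, sin λ = -0.999691, cos λ = -0.024851.
North component: ΔN = −sin φ cos λ·ΔX − sin φ sin λ·ΔY + cos φ·ΔZ = −(-0.352667)(-0.024851)(-61) − (-0.352667)(-0.999691)(89) + (0.935749)(324) = 272.34 m.
1° of latitude spans 111300 m, so Δφ = 272.34 / 111300 × 3600 = 8.809″.

Δφ = 8.8″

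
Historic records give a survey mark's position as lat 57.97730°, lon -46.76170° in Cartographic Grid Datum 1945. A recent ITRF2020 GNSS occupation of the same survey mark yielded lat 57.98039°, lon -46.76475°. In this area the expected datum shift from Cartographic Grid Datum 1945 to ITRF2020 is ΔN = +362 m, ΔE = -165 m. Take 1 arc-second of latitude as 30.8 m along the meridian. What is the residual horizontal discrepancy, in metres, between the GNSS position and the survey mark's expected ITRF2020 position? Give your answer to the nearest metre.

Observed coordinate differences: Δφ = +0.00309°, Δλ = -0.00305°.
Converting to metres (1° lat = 110880 m, cos φ = 0.530255): observed ΔN = 342.6 m, observed ΔE = -179.3 m.
Subtracting the expected shift leaves a residual of 342.6 − (362) = -19.4 m north and -179.3 − (-165) = -14.3 m east.
Residual distance = √((-19.4)² + (-14.3)²) = 24.1 m.

24 m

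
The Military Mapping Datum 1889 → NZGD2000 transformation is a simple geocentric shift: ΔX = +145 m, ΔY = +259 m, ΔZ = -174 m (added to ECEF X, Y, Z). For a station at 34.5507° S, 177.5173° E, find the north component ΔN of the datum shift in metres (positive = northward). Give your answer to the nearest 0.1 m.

At φ = -34.5507°, λ = 177.5173°: sin φ = -0.567135, cos φ = 0.823625, sin λ = 0.043318, cos λ = -0.999061.
ΔN = −sin φ cos λ·ΔX − sin φ sin λ·ΔY + cos φ·ΔZ = −(-0.567135)(-0.999061)(145) − (-0.567135)(0.043318)(259) + (0.823625)(-174) = -219.11 m.

ΔN = -219.1 m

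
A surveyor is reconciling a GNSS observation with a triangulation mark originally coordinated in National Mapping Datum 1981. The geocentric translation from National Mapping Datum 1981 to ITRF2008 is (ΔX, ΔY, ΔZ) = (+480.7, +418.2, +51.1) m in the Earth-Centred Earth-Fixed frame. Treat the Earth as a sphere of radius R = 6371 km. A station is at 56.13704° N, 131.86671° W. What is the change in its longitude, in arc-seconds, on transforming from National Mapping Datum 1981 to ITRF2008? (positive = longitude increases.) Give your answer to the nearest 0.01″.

sin φ = 0.830373, cos φ = 0.557208, sin λ = -0.744699, cos λ = -0.667400.
East component: ΔE = −sin λ·ΔX + cos λ·ΔY = −(-0.744699)(480.7) + (-0.667400)(418.2) = 78.87 m.
1° of latitude spans πR/180 = 111195 m; at latitude φ, 1° of longitude spans that × cos φ = 61958.7 m, so Δλ = 78.87 / 61958.7 × 3600 = 4.583″.

Δλ = 4.58″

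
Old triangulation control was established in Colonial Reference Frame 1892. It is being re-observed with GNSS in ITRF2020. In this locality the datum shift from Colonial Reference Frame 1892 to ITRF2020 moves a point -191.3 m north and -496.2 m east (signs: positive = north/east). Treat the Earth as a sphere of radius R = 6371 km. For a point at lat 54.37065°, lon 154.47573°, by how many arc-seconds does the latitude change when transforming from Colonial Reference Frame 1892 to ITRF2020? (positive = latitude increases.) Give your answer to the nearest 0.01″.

Δφ = -6.19″

On a sphere of radius R, 1 rad of latitude = R, so Δφ = ΔN / R = -191.3 / 6371000 = -3.0027e-05 rad = -6.193″.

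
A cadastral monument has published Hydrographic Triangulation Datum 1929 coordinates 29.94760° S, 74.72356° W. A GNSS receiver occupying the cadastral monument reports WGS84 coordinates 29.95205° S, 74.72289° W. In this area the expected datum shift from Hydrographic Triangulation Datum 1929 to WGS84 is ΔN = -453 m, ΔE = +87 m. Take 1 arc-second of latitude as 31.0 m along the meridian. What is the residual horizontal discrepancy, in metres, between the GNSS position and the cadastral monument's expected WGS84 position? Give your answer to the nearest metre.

49 m

Observed coordinate differences: Δφ = -0.00445°, Δλ = +0.00067°.
Converting to metres (1° lat = 111600 m, cos φ = 0.866482): observed ΔN = -496.6 m, observed ΔE = 64.8 m.
Subtracting the expected shift leaves a residual of -496.6 − (-453) = -43.6 m north and 64.8 − (87) = -22.2 m east.
Residual distance = √((-43.6)² + (-22.2)²) = 48.9 m.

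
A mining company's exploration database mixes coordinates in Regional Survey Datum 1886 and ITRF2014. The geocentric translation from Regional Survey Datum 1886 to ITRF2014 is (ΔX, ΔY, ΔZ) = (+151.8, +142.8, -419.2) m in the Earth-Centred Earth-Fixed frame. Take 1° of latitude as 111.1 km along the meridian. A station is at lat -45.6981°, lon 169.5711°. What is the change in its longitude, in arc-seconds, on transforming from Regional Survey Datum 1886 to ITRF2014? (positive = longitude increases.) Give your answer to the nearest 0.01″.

Δλ = -7.79″

sin φ = -0.715670, cos φ = 0.698439, sin λ = 0.181015, cos λ = -0.983480.
East component: ΔE = −sin λ·ΔX + cos λ·ΔY = −(0.181015)(151.8) + (-0.983480)(142.8) = -167.92 m.
1° of latitude spans 111100 m; at latitude φ, 1° of longitude spans that × cos φ = 77596.6 m, so Δλ = -167.92 / 77596.6 × 3600 = -7.790″.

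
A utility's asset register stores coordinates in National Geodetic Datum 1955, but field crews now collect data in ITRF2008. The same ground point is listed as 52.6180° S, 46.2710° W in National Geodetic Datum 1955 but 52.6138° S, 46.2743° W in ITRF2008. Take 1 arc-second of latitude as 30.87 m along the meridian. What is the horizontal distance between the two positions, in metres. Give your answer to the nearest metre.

Δφ = -52.6138° − -52.6180° = +0.0042°; Δλ = -46.2743° − -46.2710° = -0.0033°.
1° of latitude = 3600 × 30.87 = 111132 m.
ΔN = Δφ × 111132 = 466.8 m; ΔE = Δλ × 111132 × cos(-52.6180°) = -0.0033 × 111132 × 0.607126 = -222.7 m.
Distance = √(ΔE² + ΔN²) = √((-222.7)² + 466.8²) = 517.1 m.

517 m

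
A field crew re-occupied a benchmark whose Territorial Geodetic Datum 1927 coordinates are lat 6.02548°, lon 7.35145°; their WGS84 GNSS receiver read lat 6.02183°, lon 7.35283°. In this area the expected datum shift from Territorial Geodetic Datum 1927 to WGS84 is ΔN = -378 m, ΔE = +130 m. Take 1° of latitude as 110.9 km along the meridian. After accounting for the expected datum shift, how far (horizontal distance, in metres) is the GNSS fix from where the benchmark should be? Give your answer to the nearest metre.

Observed coordinate differences: Δφ = -0.00365°, Δλ = +0.00138°.
Converting to metres (1° lat = 110900 m, cos φ = 0.994475): observed ΔN = -404.8 m, observed ΔE = 152.2 m.
Subtracting the expected shift leaves a residual of -404.8 − (-378) = -26.8 m north and 152.2 − (130) = 22.2 m east.
Residual distance = √((-26.8)² + 22.2²) = 34.8 m.

35 m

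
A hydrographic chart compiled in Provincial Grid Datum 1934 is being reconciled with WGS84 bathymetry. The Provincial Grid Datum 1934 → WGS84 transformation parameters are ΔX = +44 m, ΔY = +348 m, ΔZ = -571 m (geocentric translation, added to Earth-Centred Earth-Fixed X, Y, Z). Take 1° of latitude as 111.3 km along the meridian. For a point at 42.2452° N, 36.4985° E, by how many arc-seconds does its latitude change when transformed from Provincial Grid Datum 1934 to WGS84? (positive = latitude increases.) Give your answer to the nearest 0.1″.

Δφ = -18.9″

sin φ = 0.672305, cos φ = 0.740274, sin λ = 0.594802, cos λ = 0.803872.
North component: ΔN = −sin φ cos λ·ΔX − sin φ sin λ·ΔY + cos φ·ΔZ = −(0.672305)(0.803872)(44) − (0.672305)(0.594802)(348) + (0.740274)(-571) = -585.64 m.
1° of latitude spans 111300 m, so Δφ = -585.64 / 111300 × 3600 = -18.942″.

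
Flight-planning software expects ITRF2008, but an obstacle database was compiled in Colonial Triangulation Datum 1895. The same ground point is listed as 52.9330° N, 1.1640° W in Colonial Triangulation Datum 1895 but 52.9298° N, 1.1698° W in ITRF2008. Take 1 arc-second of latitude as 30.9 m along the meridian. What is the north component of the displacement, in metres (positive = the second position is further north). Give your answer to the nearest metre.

ΔN = -356 m

Δφ = 52.9298° − 52.9330° = -0.0032°; Δλ = -1.1698° − -1.1640° = -0.0058°.
1° of latitude = 3600 × 30.90 = 111240 m.
ΔN = Δφ × 111240 = -356.0 m; ΔE = Δλ × 111240 × cos(52.9330°) = -0.0058 × 111240 × 0.602749 = -388.9 m.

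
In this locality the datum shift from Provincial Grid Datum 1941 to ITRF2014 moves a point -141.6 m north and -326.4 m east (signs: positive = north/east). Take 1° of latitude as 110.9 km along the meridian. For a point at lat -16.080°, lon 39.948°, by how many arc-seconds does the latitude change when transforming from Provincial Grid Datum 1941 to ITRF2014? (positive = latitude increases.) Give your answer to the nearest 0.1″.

1° of latitude = 110.9 km, so Δφ = -141.6 / 110900 = -0.0012768° = -4.597″.

Δφ = -4.6″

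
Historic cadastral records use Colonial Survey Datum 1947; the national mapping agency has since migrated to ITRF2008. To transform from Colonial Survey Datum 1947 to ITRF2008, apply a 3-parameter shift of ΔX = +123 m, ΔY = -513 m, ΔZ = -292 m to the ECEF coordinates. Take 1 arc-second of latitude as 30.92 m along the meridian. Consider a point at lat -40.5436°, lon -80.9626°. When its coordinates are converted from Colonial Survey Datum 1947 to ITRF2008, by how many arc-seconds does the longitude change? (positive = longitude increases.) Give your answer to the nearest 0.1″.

sin φ = -0.650027, cos φ = 0.759912, sin λ = -0.987586, cos λ = 0.157079.
East component: ΔE = −sin λ·ΔX + cos λ·ΔY = −(-0.987586)(123) + (0.157079)(-513) = 40.89 m.
1° of latitude spans 3600 × 30.92 = 111312 m; at latitude φ, 1° of longitude spans that × cos φ = 84587.3 m, so Δλ = 40.89 / 84587.3 × 3600 = 1.740″.

Δλ = 1.7″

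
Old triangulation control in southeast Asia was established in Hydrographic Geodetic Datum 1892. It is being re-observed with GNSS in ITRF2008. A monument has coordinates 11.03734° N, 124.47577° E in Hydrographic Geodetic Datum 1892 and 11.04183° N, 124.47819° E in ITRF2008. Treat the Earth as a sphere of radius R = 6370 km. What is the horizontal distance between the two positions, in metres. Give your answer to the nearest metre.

565 m

Δφ = 11.04183° − 11.03734° = +0.00449°; Δλ = 124.47819° − 124.47577° = +0.00242°.
1° along a meridian = πR/180 = 111177 m.
ΔN = Δφ × 111177 = 499.2 m; ΔE = Δλ × 111177 × cos(11.03734°) = +0.00242 × 111177 × 0.981503 = 264.1 m.
Distance = √(ΔE² + ΔN²) = √(264.1² + 499.2²) = 564.7 m.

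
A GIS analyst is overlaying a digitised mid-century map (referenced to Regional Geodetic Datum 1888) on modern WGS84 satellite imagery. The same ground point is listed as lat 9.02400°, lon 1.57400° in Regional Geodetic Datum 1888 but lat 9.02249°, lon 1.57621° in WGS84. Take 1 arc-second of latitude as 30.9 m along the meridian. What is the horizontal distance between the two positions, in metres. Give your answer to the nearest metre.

Δφ = 9.02249° − 9.02400° = -0.00151°; Δλ = 1.57621° − 1.57400° = +0.00221°.
1° of latitude = 3600 × 30.90 = 111240 m.
ΔN = Δφ × 111240 = -168.0 m; ΔE = Δλ × 111240 × cos(9.02400°) = +0.00221 × 111240 × 0.987623 = 242.8 m.
Distance = √(ΔE² + ΔN²) = √(242.8² + (-168.0)²) = 295.2 m.

295 m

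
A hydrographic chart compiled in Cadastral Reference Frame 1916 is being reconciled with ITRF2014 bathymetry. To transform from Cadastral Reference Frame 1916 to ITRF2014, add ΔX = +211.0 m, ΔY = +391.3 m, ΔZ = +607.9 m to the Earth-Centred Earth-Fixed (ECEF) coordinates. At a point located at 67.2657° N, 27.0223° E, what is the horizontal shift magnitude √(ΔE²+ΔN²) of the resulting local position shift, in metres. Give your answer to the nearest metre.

273 m

The local east axis at (φ, λ) is (−sin λ, cos λ, 0), so ΔE = −sin(27.0223°)·211.0 + cos(27.0223°)·391.3 = 252.72 m.
The local north axis is (−sin φ cos λ, −sin φ sin λ, cos φ), giving ΔN = -173.361 − 163.970 + 234.928 = -102.40 m.
Horizontal magnitude = √(ΔE² + ΔN²) = √(252.72² + (-102.40)²) = 272.68 m.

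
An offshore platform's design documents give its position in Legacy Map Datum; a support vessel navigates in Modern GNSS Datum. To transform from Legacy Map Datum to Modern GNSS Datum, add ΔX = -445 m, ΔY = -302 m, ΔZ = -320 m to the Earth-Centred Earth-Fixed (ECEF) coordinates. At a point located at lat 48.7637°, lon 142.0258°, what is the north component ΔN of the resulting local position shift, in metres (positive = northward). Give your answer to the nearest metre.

ΔN = -335 m

At φ = 48.7637°, λ = 142.0258°: sin φ = 0.751997, cos φ = 0.659166, sin λ = 0.615307, cos λ = -0.788288.
ΔN = −sin φ cos λ·ΔX − sin φ sin λ·ΔY + cos φ·ΔZ = −(0.751997)(-0.788288)(-445) − (0.751997)(0.615307)(-302) + (0.659166)(-320) = -334.99 m.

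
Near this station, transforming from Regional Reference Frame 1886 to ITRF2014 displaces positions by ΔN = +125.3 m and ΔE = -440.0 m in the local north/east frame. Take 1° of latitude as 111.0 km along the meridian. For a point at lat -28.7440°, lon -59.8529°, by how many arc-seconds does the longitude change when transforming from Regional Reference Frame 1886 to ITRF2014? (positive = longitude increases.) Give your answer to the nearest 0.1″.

At latitude -28.7440°, cos φ = 0.876777.
1° of longitude at this latitude = 111.0 × cos φ = 97.32 km, so Δλ = -440.0 / 97322.3 = -0.0045211° = -16.276″.

Δλ = -16.3″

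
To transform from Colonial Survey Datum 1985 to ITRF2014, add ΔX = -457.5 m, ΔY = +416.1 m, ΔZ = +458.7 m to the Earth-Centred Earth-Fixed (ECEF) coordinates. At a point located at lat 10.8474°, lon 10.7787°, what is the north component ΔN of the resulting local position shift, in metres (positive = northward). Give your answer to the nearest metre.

The local north axis is (−sin φ cos λ, −sin φ sin λ, cos φ), giving ΔN = 84.580 − 14.645 + 450.504 = 520.44 m.

ΔN = 520 m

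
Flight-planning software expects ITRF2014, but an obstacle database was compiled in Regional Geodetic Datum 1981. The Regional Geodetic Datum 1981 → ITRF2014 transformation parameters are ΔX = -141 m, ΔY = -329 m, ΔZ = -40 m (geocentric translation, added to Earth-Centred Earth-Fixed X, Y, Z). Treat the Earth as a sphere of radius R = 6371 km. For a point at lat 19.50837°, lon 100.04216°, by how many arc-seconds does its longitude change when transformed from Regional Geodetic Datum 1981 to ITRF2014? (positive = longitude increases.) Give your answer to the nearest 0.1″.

Δλ = 6.7″

sin φ = 0.333945, cos φ = 0.942593, sin λ = 0.984680, cos λ = -0.174373.
East component: ΔE = −sin λ·ΔX + cos λ·ΔY = −(0.984680)(-141) + (-0.174373)(-329) = 196.21 m.
1° of latitude spans πR/180 = 111195 m; at latitude φ, 1° of longitude spans that × cos φ = 104811.5 m, so Δλ = 196.21 / 104811.5 × 3600 = 6.739″.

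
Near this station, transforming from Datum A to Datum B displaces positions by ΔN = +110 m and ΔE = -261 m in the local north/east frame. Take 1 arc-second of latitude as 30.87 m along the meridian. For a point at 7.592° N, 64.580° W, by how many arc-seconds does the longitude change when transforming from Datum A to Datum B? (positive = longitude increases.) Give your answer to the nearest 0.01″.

Δλ = -8.53″

At latitude 7.592°, cos φ = 0.991234.
1″ of longitude at this latitude = 30.87 × cos φ = 30.5994 m, so Δλ = -261.0 / 30.5994 = -8.530″.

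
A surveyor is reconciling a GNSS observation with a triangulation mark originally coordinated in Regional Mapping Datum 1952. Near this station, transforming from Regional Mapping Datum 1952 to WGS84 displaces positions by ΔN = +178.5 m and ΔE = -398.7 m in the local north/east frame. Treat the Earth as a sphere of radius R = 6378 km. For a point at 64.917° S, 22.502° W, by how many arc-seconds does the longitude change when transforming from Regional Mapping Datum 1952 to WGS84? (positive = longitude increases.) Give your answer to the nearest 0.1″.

At latitude -64.917°, cos φ = 0.423931.
One radian of longitude at latitude φ spans R cos φ, so Δλ = ΔE / (R cos φ) = -398.7 / (6378000 × 0.423931) = -1.4746e-04 rad = -30.415″.

Δλ = -30.4″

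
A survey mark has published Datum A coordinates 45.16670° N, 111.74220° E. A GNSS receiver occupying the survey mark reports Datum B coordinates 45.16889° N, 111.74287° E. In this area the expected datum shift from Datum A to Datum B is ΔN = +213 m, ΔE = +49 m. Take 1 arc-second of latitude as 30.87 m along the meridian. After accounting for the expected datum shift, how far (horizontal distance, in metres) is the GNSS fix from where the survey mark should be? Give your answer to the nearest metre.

31 m

Observed coordinate differences: Δφ = +0.00219°, Δλ = +0.00067°.
Converting to metres (1° lat = 111132 m, cos φ = 0.705046): observed ΔN = 243.4 m, observed ΔE = 52.5 m.
Subtracting the expected shift leaves a residual of 243.4 − (213) = 30.4 m north and 52.5 − (49) = 3.5 m east.
Residual distance = √(30.4² + 3.5²) = 30.6 m.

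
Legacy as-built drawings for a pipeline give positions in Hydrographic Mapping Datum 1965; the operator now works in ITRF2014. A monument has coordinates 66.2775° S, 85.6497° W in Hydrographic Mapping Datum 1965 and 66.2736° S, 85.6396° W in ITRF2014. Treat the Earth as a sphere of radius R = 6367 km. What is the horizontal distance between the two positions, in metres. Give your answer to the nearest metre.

Δφ = -66.2736° − -66.2775° = +0.0039°; Δλ = -85.6396° − -85.6497° = +0.0101°.
1° along a meridian = πR/180 = 111125 m.
ΔN = Δφ × 111125 = 433.4 m; ΔE = Δλ × 111125 × cos(-66.2775°) = +0.0101 × 111125 × 0.402307 = 451.5 m.
Distance = √(ΔE² + ΔN²) = √(451.5² + 433.4²) = 625.9 m.

626 m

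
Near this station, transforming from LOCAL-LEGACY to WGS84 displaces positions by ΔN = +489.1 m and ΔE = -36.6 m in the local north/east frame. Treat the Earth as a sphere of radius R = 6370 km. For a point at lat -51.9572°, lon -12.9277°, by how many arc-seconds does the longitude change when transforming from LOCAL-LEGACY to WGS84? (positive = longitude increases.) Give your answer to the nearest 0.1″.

At latitude -51.9572°, cos φ = 0.616250.
One radian of longitude at latitude φ spans R cos φ, so Δλ = ΔE / (R cos φ) = -36.6 / (6370000 × 0.616250) = -9.3236e-06 rad = -1.923″.

Δλ = -1.9″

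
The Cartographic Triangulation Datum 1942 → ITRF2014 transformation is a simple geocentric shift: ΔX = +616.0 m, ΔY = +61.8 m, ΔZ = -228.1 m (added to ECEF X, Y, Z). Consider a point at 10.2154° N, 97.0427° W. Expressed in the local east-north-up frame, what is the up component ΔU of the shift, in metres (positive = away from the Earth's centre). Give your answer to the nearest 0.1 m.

ΔU = -175.1 m

At φ = 10.2154°, λ = -97.0427°: sin φ = 0.177349, cos φ = 0.984148, sin λ = -0.992455, cos λ = -0.122609.
ΔU = cos φ cos λ·ΔX + cos φ sin λ·ΔY + sin φ·ΔZ = (0.984148)(-0.122609)(616.0) + (0.984148)(-0.992455)(61.8) + (0.177349)(-228.1) = -175.14 m.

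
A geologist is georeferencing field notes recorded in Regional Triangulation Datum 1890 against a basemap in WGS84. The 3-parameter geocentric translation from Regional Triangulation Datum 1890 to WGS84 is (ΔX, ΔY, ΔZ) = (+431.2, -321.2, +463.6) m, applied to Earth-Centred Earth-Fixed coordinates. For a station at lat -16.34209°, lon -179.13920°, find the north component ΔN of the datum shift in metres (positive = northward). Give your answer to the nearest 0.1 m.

ΔN = 324.9 m

The local north axis is (−sin φ cos λ, −sin φ sin λ, cos φ), giving ΔN = -121.314 + 1.358 + 444.870 = 324.91 m.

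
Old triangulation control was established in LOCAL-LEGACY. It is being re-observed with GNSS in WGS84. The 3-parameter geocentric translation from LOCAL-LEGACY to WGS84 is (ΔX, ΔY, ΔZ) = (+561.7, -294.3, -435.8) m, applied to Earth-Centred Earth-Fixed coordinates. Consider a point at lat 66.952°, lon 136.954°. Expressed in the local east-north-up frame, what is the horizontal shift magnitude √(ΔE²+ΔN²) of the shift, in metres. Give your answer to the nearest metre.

427 m

At φ = 66.952°, λ = 136.954°: sin φ = 0.920177, cos φ = 0.391502, sin λ = 0.682585, cos λ = -0.730806.
ΔE = −sin λ·ΔX + cos λ·ΔY = −(0.682585)·(561.7) + (-0.730806)·(-294.3) = -168.33 m.
ΔN = −sin φ cos λ·ΔX − sin φ sin λ·ΔY + cos φ·ΔZ = −(0.920177)(-0.730806)(561.7) − (0.920177)(0.682585)(-294.3) + (0.391502)(-435.8) = 391.96 m.
Horizontal magnitude = √(ΔE² + ΔN²) = √((-168.33)² + 391.96²) = 426.58 m.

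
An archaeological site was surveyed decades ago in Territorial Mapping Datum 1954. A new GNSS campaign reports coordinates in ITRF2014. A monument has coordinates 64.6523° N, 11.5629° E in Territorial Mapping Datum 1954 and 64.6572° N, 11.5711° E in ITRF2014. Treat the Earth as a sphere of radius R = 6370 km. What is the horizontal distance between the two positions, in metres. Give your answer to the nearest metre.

670 m

Δφ = 64.6572° − 64.6523° = +0.0049°; Δλ = 11.5711° − 11.5629° = +0.0082°.
1° along a meridian = πR/180 = 111177 m.
ΔN = Δφ × 111177 = 544.8 m; ΔE = Δλ × 111177 × cos(64.6523°) = +0.0082 × 111177 × 0.428110 = 390.3 m.
Distance = √(ΔE² + ΔN²) = √(390.3² + 544.8²) = 670.1 m.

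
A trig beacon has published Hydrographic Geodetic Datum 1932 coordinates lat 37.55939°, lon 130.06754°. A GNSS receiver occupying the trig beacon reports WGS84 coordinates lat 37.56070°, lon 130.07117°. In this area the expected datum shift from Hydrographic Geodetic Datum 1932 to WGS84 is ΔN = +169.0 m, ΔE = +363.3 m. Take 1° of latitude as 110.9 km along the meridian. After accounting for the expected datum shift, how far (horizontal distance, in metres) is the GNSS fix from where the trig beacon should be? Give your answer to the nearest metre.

50 m

Observed coordinate differences: Δφ = +0.00131°, Δλ = +0.00363°.
Converting to metres (1° lat = 110900 m, cos φ = 0.792722): observed ΔN = 145.3 m, observed ΔE = 319.1 m.
Subtracting the expected shift leaves a residual of 145.3 − (169.0) = -23.7 m north and 319.1 − (363.3) = -44.2 m east.
Residual distance = √((-23.7)² + (-44.2)²) = 50.1 m.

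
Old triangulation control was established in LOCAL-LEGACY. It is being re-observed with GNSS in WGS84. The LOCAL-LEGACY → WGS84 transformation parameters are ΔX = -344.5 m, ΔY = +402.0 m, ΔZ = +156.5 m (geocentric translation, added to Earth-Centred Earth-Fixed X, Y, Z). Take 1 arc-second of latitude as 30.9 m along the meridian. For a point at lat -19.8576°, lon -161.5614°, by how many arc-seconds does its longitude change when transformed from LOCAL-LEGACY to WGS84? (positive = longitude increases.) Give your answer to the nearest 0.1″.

sin φ = -0.339684, cos φ = 0.940540, sin λ = -0.316288, cos λ = -0.948663.
East component: ΔE = −sin λ·ΔX + cos λ·ΔY = −(-0.316288)(-344.5) + (-0.948663)(402.0) = -490.32 m.
1° of latitude spans 3600 × 30.90 = 111240 m; at latitude φ, 1° of longitude spans that × cos φ = 104625.6 m, so Δλ = -490.32 / 104625.6 × 3600 = -16.871″.

Δλ = -16.9″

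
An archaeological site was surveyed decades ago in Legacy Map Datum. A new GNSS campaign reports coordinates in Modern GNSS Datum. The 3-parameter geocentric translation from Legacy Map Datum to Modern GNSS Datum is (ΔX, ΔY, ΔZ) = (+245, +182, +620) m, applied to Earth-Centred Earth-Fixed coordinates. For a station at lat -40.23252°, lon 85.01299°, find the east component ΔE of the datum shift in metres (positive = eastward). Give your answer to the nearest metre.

The local east axis at (φ, λ) is (−sin λ, cos λ, 0), so ΔE = −sin(85.01299°)·245 + cos(85.01299°)·182 = -228.25 m.

ΔE = -228 m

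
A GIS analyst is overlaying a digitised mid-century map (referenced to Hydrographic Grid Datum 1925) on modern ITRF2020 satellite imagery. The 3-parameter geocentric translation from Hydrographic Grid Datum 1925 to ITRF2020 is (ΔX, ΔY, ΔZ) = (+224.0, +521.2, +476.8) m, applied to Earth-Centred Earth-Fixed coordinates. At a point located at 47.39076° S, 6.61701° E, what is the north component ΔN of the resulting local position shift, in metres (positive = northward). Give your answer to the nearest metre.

The local north axis is (−sin φ cos λ, −sin φ sin λ, cos φ), giving ΔN = 163.763 + 44.203 + 322.791 = 530.76 m.

ΔN = 531 m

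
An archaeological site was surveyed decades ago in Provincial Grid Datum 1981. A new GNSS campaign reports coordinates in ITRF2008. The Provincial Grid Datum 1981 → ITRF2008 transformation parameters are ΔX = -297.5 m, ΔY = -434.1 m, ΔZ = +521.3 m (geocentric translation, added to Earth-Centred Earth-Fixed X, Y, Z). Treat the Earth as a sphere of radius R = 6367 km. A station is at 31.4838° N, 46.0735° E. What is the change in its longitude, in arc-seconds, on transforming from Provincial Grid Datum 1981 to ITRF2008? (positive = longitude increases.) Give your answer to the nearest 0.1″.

Δλ = -3.3″

sin φ = 0.522257, cos φ = 0.852788, sin λ = 0.720230, cos λ = 0.693735.
East component: ΔE = −sin λ·ΔX + cos λ·ΔY = −(0.720230)(-297.5) + (0.693735)(-434.1) = -86.88 m.
1° of latitude spans πR/180 = 111125 m; at latitude φ, 1° of longitude spans that × cos φ = 94766.1 m, so Δλ = -86.88 / 94766.1 × 3600 = -3.300″.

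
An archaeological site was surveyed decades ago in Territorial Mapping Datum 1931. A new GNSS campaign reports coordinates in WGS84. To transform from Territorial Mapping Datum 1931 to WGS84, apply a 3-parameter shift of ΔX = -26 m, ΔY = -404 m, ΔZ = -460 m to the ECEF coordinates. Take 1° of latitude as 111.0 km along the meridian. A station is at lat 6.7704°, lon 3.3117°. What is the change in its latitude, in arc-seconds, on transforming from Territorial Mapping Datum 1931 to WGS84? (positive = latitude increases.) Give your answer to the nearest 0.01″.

sin φ = 0.117891, cos φ = 0.993027, sin λ = 0.057768, cos λ = 0.998330.
North component: ΔN = −sin φ cos λ·ΔX − sin φ sin λ·ΔY + cos φ·ΔZ = −(0.117891)(0.998330)(-26) − (0.117891)(0.057768)(-404) + (0.993027)(-460) = -450.98 m.
1° of latitude spans 111000 m, so Δφ = -450.98 / 111000 × 3600 = -14.626″.

Δφ = -14.63″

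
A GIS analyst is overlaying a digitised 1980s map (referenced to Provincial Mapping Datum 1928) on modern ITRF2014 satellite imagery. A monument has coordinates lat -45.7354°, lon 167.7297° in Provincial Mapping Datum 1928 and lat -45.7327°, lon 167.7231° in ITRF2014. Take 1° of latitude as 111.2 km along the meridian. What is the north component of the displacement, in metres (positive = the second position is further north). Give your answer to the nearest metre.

Δφ = -45.7327° − -45.7354° = +0.0027°; Δλ = 167.7231° − 167.7297° = -0.0066°.
ΔN = Δφ × 111200 = 300.2 m; ΔE = Δλ × 111200 × cos(-45.7354°) = -0.0066 × 111200 × 0.697973 = -512.3 m.

ΔN = 300 m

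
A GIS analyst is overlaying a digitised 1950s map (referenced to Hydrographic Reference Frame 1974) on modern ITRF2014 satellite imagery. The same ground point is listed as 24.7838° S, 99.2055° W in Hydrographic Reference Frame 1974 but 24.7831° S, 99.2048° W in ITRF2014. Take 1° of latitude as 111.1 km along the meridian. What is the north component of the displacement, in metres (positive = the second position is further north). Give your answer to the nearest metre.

ΔN = 78 m

Δφ = -24.7831° − -24.7838° = +0.0007°; Δλ = -99.2048° − -99.2055° = +0.0007°.
ΔN = Δφ × 111100 = 77.8 m; ΔE = Δλ × 111100 × cos(-24.7838°) = +0.0007 × 111100 × 0.907896 = 70.6 m.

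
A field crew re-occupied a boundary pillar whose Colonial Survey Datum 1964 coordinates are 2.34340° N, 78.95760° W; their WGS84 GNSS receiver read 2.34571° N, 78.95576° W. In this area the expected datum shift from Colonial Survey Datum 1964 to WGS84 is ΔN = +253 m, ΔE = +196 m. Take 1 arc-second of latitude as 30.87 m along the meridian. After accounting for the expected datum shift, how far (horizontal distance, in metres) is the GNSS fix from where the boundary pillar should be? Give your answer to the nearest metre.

9 m

Observed coordinate differences: Δφ = +0.00231°, Δλ = +0.00184°.
Converting to metres (1° lat = 111132 m, cos φ = 0.999164): observed ΔN = 256.7 m, observed ΔE = 204.3 m.
Subtracting the expected shift leaves a residual of 256.7 − (253) = 3.7 m north and 204.3 − (196) = 8.3 m east.
Residual distance = √(3.7² + 8.3²) = 9.1 m.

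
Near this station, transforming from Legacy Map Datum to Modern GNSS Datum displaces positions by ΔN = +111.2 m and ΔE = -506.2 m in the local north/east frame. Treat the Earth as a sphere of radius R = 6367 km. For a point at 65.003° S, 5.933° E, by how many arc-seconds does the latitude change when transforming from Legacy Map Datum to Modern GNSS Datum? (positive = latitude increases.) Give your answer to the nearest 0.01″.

Δφ = 3.60″

On a sphere of radius R, 1 rad of latitude = R, so Δφ = ΔN / R = 111.2 / 6367000 = 1.7465e-05 rad = 3.602″.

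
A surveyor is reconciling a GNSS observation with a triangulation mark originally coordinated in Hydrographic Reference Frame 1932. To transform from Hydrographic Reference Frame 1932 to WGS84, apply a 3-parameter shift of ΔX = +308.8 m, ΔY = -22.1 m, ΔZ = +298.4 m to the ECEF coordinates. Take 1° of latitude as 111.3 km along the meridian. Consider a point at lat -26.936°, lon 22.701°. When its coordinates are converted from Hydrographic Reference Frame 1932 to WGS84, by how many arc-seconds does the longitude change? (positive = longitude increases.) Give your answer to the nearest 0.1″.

sin φ = -0.452995, cos φ = 0.891513, sin λ = 0.385922, cos λ = 0.922531.
East component: ΔE = −sin λ·ΔX + cos λ·ΔY = −(0.385922)(308.8) + (0.922531)(-22.1) = -139.56 m.
1° of latitude spans 111300 m; at latitude φ, 1° of longitude spans that × cos φ = 99225.4 m, so Δλ = -139.56 / 99225.4 × 3600 = -5.063″.

Δλ = -5.1″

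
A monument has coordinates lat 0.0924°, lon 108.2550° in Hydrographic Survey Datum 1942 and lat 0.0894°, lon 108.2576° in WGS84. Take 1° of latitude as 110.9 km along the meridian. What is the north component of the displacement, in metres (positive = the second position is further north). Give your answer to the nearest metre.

ΔN = -333 m

Δφ = 0.0894° − 0.0924° = -0.0030°; Δλ = 108.2576° − 108.2550° = +0.0026°.
ΔN = Δφ × 110900 = -332.7 m; ΔE = Δλ × 110900 × cos(0.0924°) = +0.0026 × 110900 × 0.999999 = 288.3 m.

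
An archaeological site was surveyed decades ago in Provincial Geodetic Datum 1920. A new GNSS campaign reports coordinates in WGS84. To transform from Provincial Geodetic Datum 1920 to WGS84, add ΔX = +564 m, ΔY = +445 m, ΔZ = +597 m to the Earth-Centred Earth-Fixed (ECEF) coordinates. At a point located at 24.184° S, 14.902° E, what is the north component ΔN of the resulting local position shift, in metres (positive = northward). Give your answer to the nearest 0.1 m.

At φ = -24.184°, λ = 14.902°: sin φ = -0.409668, cos φ = 0.912235, sin λ = 0.257167, cos λ = 0.966367.
ΔN = −sin φ cos λ·ΔX − sin φ sin λ·ΔY + cos φ·ΔZ = −(-0.409668)(0.966367)(564) − (-0.409668)(0.257167)(445) + (0.912235)(597) = 814.77 m.

ΔN = 814.8 m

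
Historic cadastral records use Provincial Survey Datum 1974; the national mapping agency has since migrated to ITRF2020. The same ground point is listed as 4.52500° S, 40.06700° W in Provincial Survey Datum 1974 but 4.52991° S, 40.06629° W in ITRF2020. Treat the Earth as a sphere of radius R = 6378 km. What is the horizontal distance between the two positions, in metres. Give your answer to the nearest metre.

Δφ = -4.52991° − -4.52500° = -0.00491°; Δλ = -40.06629° − -40.06700° = +0.00071°.
1° along a meridian = πR/180 = 111317 m.
ΔN = Δφ × 111317 = -546.6 m; ΔE = Δλ × 111317 × cos(-4.52500°) = +0.00071 × 111317 × 0.996883 = 78.8 m.
Distance = √(ΔE² + ΔN²) = √(78.8² + (-546.6)²) = 552.2 m.

552 m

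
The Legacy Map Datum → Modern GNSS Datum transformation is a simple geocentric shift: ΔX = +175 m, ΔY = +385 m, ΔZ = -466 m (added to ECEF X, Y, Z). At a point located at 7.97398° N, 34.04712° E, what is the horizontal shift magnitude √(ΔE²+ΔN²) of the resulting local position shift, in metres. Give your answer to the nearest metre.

The local east axis at (φ, λ) is (−sin λ, cos λ, 0), so ΔE = −sin(34.04712°)·175 + cos(34.04712°)·385 = 221.02 m.
The local north axis is (−sin φ cos λ, −sin φ sin λ, cos φ), giving ΔN = -20.115 − 29.902 − 461.494 = -511.51 m.
Horizontal magnitude = √(ΔE² + ΔN²) = √(221.02² + (-511.51)²) = 557.22 m.

557 m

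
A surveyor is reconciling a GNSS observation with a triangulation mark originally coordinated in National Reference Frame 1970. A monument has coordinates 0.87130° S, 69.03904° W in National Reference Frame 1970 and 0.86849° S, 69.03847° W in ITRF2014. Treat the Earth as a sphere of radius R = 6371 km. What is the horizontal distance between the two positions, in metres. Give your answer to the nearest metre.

Δφ = -0.86849° − -0.87130° = +0.00281°; Δλ = -69.03847° − -69.03904° = +0.00057°.
1° along a meridian = πR/180 = 111195 m.
ΔN = Δφ × 111195 = 312.5 m; ΔE = Δλ × 111195 × cos(-0.87130°) = +0.00057 × 111195 × 0.999884 = 63.4 m.
Distance = √(ΔE² + ΔN²) = √(63.4² + 312.5²) = 318.8 m.

319 m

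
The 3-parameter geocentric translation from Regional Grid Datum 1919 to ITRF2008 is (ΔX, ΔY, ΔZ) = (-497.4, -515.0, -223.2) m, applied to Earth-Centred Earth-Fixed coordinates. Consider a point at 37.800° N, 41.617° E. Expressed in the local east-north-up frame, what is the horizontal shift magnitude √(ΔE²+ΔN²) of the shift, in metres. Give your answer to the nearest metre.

267 m

At φ = 37.800°, λ = 41.617°: sin φ = 0.612907, cos φ = 0.790155, sin λ = 0.664148, cos λ = 0.747601.
ΔE = −sin λ·ΔX + cos λ·ΔY = −(0.664148)·(-497.4) + (0.747601)·(-515.0) = -54.67 m.
ΔN = −sin φ cos λ·ΔX − sin φ sin λ·ΔY + cos φ·ΔZ = −(0.612907)(0.747601)(-497.4) − (0.612907)(0.664148)(-515.0) + (0.790155)(-223.2) = 261.19 m.
Horizontal magnitude = √(ΔE² + ΔN²) = √((-54.67)² + 261.19²) = 266.85 m.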